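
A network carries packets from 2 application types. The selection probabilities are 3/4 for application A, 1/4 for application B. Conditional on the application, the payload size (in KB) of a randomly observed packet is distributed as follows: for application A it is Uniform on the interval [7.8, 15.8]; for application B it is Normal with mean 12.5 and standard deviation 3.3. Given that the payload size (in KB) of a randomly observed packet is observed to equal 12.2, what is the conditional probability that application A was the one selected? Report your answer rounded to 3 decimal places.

Likelihoods f(12.2 | ·): A: 0.125; B: 0.120393.
Posterior ∝ prior × likelihood. Numerator for A: 0.75·0.125 = 0.09375.
Normalizing constant: 0.75·0.125 + 0.25·0.120393 = 0.123848.
P(A | observation) = 0.09375 / 0.123848 = 0.756975.

0.757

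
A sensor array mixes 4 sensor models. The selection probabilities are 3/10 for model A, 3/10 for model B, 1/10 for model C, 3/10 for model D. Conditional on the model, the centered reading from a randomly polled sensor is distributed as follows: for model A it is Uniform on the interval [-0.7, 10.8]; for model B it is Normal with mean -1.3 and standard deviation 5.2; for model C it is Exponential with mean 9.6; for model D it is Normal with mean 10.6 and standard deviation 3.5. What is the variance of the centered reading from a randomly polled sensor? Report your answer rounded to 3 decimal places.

Per component, A: μ=5.05, E[X²]=36.5233; B: μ=-1.3, E[X²]=28.73; C: μ=9.6, E[X²]=184.32; D: μ=10.6, E[X²]=124.61.
E[X] = 0.3·5.05 + 0.3·-1.3 + 0.1·9.6 + 0.3·10.6 = 5.265.
E[X²] = 0.3·36.5233 + 0.3·28.73 + 0.1·184.32 + 0.3·124.61 = 75.391.
Var(X) = E[X²] − (E[X])² = 75.391 − 27.7202 = 47.6708.

47.671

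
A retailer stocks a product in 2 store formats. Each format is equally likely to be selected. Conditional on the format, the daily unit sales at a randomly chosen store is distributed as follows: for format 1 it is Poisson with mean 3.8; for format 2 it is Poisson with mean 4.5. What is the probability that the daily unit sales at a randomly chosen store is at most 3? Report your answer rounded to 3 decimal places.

Conditional on each format, P(X ≤ 3): 1: 0.473485; 2: 0.342296.
By total probability, P(X ≤ 3) = 0.5·0.473485 + 0.5·0.342296 = 0.40789.

0.408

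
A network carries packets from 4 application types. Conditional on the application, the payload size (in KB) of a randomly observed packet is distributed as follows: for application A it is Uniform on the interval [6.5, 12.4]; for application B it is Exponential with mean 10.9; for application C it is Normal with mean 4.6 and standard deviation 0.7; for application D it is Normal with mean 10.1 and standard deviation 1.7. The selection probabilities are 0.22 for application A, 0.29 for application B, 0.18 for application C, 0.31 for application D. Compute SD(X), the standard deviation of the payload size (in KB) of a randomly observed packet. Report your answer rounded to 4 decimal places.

6.4023

Per component, A: μ=9.45, E[X²]=92.2033; B: μ=10.9, E[X²]=237.62; C: μ=4.6, E[X²]=21.65; D: μ=10.1, E[X²]=104.9.
E[X] = 0.22·9.45 + 0.29·10.9 + 0.18·4.6 + 0.31·10.1 = 9.199.
E[X²] = 0.22·92.2033 + 0.29·237.62 + 0.18·21.65 + 0.31·104.9 = 125.611.
Var(X) = E[X²] − (E[X])² = 125.611 − 84.6216 = 40.9889.
SD(X) = √40.9889 = 6.40226.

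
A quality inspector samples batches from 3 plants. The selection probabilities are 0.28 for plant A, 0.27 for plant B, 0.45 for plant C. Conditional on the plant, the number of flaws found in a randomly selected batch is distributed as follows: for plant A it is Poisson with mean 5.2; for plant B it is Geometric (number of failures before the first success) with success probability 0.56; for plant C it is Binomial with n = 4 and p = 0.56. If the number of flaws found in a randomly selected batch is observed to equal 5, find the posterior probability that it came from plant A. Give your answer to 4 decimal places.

0.9515

Likelihoods P(X=5 | ·): A: 0.174785; B: 0.00923531; C: 0.
Posterior ∝ prior × likelihood. Numerator for A: 0.28·0.174785 = 0.0489398.
Normalizing constant: 0.28·0.174785 + 0.27·0.00923531 + 0.45·0 = 0.0514333.
P(A | observation) = 0.0489398 / 0.0514333 = 0.951519.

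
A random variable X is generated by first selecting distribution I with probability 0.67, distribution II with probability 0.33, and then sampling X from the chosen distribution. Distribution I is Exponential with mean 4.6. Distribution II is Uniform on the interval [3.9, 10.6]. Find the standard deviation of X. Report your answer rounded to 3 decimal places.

4.119

Per component, I: μ=4.6, E[X²]=42.32; II: μ=7.25, E[X²]=56.3033.
E[X] = 0.67·4.6 + 0.33·7.25 = 5.4745.
E[X²] = 0.67·42.32 + 0.33·56.3033 = 46.9345.
Var(X) = E[X²] − (E[X])² = 46.9345 − 29.9702 = 16.9643.
SD(X) = √16.9643 = 4.11878.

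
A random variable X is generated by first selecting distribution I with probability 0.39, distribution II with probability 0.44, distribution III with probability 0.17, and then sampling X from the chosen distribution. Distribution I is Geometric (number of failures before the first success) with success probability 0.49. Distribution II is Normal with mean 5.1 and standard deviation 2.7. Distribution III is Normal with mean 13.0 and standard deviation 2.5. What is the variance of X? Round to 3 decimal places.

Per component, I: μ=1.04082, E[X²]=3.20741; II: μ=5.1, E[X²]=33.3; III: μ=13, E[X²]=175.25.
E[X] = 0.39·1.04082 + 0.44·5.1 + 0.17·13 = 4.85992.
E[X²] = 0.39·3.20741 + 0.44·33.3 + 0.17·175.25 = 45.6954.
Var(X) = E[X²] − (E[X])² = 45.6954 − 23.6188 = 22.0766.

22.077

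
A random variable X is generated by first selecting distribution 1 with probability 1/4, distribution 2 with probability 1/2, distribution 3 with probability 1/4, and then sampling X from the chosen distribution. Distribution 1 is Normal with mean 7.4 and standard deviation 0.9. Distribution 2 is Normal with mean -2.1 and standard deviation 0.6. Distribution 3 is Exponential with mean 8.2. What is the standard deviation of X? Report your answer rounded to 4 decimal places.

Per component, 1: μ=7.4, E[X²]=55.57; 2: μ=-2.1, E[X²]=4.77; 3: μ=8.2, E[X²]=134.48.
E[X] = 0.25·7.4 + 0.5·-2.1 + 0.25·8.2 = 2.85.
E[X²] = 0.25·55.57 + 0.5·4.77 + 0.25·134.48 = 49.8975.
Var(X) = E[X²] − (E[X])² = 49.8975 − 8.1225 = 41.775.
SD(X) = √41.775 = 6.46336.

6.4634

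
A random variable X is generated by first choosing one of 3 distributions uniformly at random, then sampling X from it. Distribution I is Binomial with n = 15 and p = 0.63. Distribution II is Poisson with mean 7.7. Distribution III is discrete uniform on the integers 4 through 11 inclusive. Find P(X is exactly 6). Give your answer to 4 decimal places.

0.0989

Conditional on each component, P(X = 6): I: 0.0406689; II: 0.131082; III: 0.125.
By total probability, P(X = 6) = 0.333333·0.0406689 + 0.333333·0.131082 + 0.333333·0.125 = 0.0989171.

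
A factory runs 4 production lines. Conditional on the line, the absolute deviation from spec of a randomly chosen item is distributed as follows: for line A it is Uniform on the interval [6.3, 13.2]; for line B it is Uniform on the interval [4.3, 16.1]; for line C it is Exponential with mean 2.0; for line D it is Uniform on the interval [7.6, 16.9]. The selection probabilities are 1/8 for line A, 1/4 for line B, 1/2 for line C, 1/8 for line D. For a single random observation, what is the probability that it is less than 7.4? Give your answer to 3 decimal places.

0.573

Conditional on each line, P(X < 7.4): A: 0.15942; B: 0.262712; C: 0.975276; D: 0.
By total probability, P(X < 7.4) = 0.125·0.15942 + 0.25·0.262712 + 0.5·0.975276 + 0.125·0 = 0.573244.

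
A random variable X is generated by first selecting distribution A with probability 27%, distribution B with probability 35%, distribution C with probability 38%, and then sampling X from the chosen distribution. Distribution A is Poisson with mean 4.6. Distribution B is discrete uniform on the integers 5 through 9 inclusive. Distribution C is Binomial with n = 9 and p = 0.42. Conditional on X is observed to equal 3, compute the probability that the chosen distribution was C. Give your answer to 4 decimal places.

0.6716

Likelihoods P(X=3 | ·): A: 0.163068; B: 0; C: 0.236916.
Posterior ∝ prior × likelihood. Numerator for C: 0.38·0.236916 = 0.0900282.
Normalizing constant: 0.27·0.163068 + 0.35·0 + 0.38·0.236916 = 0.134056.
P(C | observation) = 0.0900282 / 0.134056 = 0.671569.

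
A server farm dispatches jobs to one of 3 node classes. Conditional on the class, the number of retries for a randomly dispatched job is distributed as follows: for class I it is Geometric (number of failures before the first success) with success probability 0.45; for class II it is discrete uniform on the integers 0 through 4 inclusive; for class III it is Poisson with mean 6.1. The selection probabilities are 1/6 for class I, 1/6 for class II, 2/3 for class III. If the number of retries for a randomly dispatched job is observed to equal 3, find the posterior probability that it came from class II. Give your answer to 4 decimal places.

Likelihoods P(X=3 | ·): I: 0.0748688; II: 0.2; III: 0.0848481.
Posterior ∝ prior × likelihood. Numerator for II: 0.166667·0.2 = 0.0333333.
Normalizing constant: 0.166667·0.0748688 + 0.166667·0.2 + 0.666667·0.0848481 = 0.102377.
P(II | observation) = 0.0333333 / 0.102377 = 0.325595.

0.3256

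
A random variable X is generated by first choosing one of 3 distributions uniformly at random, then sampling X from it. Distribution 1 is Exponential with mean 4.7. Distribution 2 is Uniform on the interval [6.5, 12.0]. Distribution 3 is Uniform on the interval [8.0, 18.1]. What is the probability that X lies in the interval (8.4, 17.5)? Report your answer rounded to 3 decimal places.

Conditional on each component, P(8.4 < X < 17.5): 1: 0.143271; 2: 0.654545; 3: 0.90099.
By total probability, P(8.4 < X < 17.5) = 0.333333·0.143271 + 0.333333·0.654545 + 0.333333·0.90099 = 0.566269.

0.566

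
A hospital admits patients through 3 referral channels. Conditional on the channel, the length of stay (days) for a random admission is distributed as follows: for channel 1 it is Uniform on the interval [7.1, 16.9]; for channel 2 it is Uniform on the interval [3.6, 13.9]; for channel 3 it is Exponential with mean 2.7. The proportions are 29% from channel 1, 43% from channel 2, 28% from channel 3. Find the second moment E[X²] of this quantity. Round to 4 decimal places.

84.8868

For each component E[X²] = Var + (mean)², giving 1: 152.003; 2: 85.4033; 3: 14.58.
Overall E[X²] = 0.29·152.003 + 0.43·85.4033 + 0.28·14.58 = 84.8868.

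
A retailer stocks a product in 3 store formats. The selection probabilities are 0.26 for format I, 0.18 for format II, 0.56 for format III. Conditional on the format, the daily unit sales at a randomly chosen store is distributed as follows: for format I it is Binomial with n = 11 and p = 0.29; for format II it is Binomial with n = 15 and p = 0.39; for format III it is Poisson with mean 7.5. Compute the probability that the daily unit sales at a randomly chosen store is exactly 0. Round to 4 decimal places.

Conditional on each format, P(X = 0): I: 0.0231122; II: 0.000602487; III: 0.000553084.
By total probability, P(X = 0) = 0.26·0.0231122 + 0.18·0.000602487 + 0.56·0.000553084 = 0.00642735.

0.0064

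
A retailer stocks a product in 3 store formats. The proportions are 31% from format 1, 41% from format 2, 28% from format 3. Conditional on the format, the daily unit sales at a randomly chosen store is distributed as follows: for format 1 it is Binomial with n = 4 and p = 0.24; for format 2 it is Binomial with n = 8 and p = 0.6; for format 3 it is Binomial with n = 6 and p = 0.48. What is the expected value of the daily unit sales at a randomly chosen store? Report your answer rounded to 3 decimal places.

3.072

Component means — 1: 0.96; 2: 4.8; 3: 2.88.
E[X] = 0.31·0.96 + 0.41·4.8 + 0.28·2.88 = 3.072.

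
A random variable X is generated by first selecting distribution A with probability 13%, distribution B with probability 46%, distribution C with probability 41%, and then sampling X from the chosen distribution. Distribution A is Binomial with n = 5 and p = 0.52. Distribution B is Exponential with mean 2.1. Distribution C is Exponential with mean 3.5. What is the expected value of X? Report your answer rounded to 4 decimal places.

2.7390

Component means — A: 2.6; B: 2.1; C: 3.5.
E[X] = 0.13·2.6 + 0.46·2.1 + 0.41·3.5 = 2.739.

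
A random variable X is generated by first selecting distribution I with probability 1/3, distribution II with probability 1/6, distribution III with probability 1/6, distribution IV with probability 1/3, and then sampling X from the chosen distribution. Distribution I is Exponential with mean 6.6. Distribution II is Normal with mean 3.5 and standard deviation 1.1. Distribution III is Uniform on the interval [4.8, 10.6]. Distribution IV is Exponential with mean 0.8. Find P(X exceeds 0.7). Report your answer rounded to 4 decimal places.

0.7712

Conditional on each component, P(X > 0.7): I: 0.89937; II: 0.994543; III: 1; IV: 0.416862.
By total probability, P(X > 0.7) = 0.333333·0.89937 + 0.166667·0.994543 + 0.166667·1 + 0.333333·0.416862 = 0.771168.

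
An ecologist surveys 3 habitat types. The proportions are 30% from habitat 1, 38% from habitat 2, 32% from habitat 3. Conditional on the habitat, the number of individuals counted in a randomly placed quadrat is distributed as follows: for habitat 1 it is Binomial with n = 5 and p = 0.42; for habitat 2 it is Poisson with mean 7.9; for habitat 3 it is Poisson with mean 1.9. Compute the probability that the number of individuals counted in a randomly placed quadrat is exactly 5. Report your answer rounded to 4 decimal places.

0.0499

Conditional on each habitat, P(X = 5): 1: 0.0130691; 2: 0.0950666; 3: 0.0308622.
By total probability, P(X = 5) = 0.3·0.0130691 + 0.38·0.0950666 + 0.32·0.0308622 = 0.0499219.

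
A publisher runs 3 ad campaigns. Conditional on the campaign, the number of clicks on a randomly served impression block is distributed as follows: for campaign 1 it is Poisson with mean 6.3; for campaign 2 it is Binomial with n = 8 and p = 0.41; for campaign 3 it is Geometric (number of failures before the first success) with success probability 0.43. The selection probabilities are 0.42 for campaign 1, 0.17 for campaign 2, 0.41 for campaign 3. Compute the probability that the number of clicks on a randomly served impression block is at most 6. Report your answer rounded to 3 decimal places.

0.805

Conditional on each campaign, P(X ≤ 6): 1: 0.558233; 2: 0.990009; 3: 0.980451.
By total probability, P(X ≤ 6) = 0.42·0.558233 + 0.17·0.990009 + 0.41·0.980451 = 0.804744.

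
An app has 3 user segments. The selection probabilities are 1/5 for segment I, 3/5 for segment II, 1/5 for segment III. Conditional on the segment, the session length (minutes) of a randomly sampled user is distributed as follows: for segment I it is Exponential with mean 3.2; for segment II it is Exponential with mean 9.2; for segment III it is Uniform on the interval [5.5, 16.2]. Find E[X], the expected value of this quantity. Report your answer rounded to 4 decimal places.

Component means — I: 3.2; II: 9.2; III: 10.85.
E[X] = 0.2·3.2 + 0.6·9.2 + 0.2·10.85 = 8.33.

8.3300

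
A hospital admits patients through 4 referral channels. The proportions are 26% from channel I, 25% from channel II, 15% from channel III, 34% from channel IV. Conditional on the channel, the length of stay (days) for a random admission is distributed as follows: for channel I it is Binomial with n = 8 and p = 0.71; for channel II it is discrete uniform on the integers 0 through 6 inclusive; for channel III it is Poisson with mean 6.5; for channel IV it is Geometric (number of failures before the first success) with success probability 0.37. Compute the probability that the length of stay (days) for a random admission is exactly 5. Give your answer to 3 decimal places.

0.134

Conditional on each channel, P(X = 5): I: 0.246419; II: 0.142857; III: 0.145369; IV: 0.0367202.
By total probability, P(X = 5) = 0.26·0.246419 + 0.25·0.142857 + 0.15·0.145369 + 0.34·0.0367202 = 0.134073.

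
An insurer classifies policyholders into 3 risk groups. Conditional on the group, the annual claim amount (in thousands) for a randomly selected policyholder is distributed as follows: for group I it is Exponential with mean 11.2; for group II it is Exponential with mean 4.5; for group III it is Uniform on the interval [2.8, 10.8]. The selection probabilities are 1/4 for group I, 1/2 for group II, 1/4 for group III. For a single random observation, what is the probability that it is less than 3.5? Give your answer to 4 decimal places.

0.3593

Conditional on each group, P(X < 3.5): I: 0.268384; II: 0.540574; III: 0.0875.
By total probability, P(X < 3.5) = 0.25·0.268384 + 0.5·0.540574 + 0.25·0.0875 = 0.359258.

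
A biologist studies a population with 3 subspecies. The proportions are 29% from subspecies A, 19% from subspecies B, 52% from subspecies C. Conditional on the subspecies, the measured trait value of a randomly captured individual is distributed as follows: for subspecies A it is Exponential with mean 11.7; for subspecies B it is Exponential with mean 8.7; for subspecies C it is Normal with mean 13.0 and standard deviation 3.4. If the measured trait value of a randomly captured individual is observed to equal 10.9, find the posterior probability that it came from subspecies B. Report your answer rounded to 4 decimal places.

Likelihoods f(10.9 | ·): A: 0.0336678; B: 0.0328371; C: 0.0969599.
Posterior ∝ prior × likelihood. Numerator for B: 0.19·0.0328371 = 0.00623905.
Normalizing constant: 0.29·0.0336678 + 0.19·0.0328371 + 0.52·0.0969599 = 0.0664219.
P(B | observation) = 0.00623905 / 0.0664219 = 0.0939306.

0.0939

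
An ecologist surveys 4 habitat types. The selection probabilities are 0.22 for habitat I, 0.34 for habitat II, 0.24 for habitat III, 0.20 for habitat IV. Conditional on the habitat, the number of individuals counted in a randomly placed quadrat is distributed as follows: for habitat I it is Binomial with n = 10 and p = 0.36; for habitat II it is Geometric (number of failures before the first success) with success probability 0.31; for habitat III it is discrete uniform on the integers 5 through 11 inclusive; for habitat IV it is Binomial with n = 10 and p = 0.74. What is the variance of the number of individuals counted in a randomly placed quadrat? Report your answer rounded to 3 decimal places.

10.650

Per component, I: μ=3.6, E[X²]=15.264; II: μ=2.22581, E[X²]=12.1342; III: μ=8, E[X²]=68; IV: μ=7.4, E[X²]=56.684.
E[X] = 0.22·3.6 + 0.34·2.22581 + 0.24·8 + 0.2·7.4 = 4.94877.
E[X²] = 0.22·15.264 + 0.34·12.1342 + 0.24·68 + 0.2·56.684 = 35.1405.
Var(X) = E[X²] − (E[X])² = 35.1405 − 24.4904 = 10.6502.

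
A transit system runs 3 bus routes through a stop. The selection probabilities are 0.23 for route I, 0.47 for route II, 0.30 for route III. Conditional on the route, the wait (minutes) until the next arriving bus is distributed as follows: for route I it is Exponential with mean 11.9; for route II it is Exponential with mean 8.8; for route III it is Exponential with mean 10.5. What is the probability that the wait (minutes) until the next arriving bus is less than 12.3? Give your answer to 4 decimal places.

Conditional on each route, P(X < 12.3): I: 0.644281; II: 0.752842; III: 0.690076.
By total probability, P(X < 12.3) = 0.23·0.644281 + 0.47·0.752842 + 0.3·0.690076 = 0.709043.

0.7090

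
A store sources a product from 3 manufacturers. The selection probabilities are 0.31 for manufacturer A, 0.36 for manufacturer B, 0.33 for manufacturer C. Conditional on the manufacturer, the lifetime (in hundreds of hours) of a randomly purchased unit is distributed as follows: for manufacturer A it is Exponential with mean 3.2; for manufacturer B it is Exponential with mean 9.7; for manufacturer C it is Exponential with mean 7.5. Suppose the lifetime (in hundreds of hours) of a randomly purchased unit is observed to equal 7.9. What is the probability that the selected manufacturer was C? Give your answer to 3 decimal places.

Likelihoods f(7.9 | ·): A: 0.0264658; B: 0.0456588; C: 0.0465031.
Posterior ∝ prior × likelihood. Numerator for C: 0.33·0.0465031 = 0.015346.
Normalizing constant: 0.31·0.0264658 + 0.36·0.0456588 + 0.33·0.0465031 = 0.0399876.
P(C | observation) = 0.015346 / 0.0399876 = 0.38377.

0.384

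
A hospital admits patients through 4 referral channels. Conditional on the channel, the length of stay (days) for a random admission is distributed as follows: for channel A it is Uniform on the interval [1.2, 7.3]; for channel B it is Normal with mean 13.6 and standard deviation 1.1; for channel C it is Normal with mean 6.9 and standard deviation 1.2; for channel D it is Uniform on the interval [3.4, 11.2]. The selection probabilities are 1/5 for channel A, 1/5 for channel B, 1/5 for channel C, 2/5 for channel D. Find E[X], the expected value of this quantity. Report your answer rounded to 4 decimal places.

Component means — A: 4.25; B: 13.6; C: 6.9; D: 7.3.
E[X] = 0.2·4.25 + 0.2·13.6 + 0.2·6.9 + 0.4·7.3 = 7.87.

7.8700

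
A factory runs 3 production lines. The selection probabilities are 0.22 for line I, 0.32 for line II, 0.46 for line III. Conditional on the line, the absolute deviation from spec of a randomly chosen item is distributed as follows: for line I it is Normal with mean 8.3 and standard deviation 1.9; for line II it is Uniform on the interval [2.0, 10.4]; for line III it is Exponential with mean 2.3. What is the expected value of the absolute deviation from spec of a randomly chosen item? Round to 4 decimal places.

4.8680

Component means — I: 8.3; II: 6.2; III: 2.3.
E[X] = 0.22·8.3 + 0.32·6.2 + 0.46·2.3 = 4.868.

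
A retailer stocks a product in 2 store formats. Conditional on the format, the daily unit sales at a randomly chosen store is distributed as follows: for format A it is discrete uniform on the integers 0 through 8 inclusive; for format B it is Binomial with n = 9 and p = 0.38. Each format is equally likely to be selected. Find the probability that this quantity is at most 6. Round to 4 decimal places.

0.8797

Conditional on each format, P(X ≤ 6): A: 0.777778; B: 0.981575.
By total probability, P(X ≤ 6) = 0.5·0.777778 + 0.5·0.981575 = 0.879677.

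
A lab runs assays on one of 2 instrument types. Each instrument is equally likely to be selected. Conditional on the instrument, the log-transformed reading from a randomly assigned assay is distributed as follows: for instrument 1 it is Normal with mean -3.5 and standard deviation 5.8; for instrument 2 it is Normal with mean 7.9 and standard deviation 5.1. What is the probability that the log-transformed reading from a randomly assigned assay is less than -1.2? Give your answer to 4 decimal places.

Conditional on each instrument, P(X < -1.2): 1: 0.654151; 2: 0.0371864.
By total probability, P(X < -1.2) = 0.5·0.654151 + 0.5·0.0371864 = 0.345669.

0.3457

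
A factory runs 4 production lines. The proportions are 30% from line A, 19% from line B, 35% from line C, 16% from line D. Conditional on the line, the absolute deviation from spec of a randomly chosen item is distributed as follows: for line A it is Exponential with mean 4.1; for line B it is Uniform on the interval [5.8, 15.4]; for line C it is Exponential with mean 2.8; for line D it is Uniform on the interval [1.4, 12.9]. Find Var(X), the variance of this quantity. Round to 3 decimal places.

19.509

Per component, A: μ=4.1, E[X²]=33.62; B: μ=10.6, E[X²]=120.04; C: μ=2.8, E[X²]=15.68; D: μ=7.15, E[X²]=62.1433.
E[X] = 0.3·4.1 + 0.19·10.6 + 0.35·2.8 + 0.16·7.15 = 5.368.
E[X²] = 0.3·33.62 + 0.19·120.04 + 0.35·15.68 + 0.16·62.1433 = 48.3245.
Var(X) = E[X²] − (E[X])² = 48.3245 − 28.8154 = 19.5091.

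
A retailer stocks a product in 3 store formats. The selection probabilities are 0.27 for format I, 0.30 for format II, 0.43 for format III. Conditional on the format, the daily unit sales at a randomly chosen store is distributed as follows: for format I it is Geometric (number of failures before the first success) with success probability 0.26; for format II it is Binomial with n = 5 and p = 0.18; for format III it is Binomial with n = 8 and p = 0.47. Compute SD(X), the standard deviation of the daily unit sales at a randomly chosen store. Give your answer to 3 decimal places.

2.344

Per component, I: μ=2.84615, E[X²]=19.0473; II: μ=0.9, E[X²]=1.548; III: μ=3.76, E[X²]=16.1304.
E[X] = 0.27·2.84615 + 0.3·0.9 + 0.43·3.76 = 2.65526.
E[X²] = 0.27·19.0473 + 0.3·1.548 + 0.43·16.1304 = 12.5433.
Var(X) = E[X²] − (E[X])² = 12.5433 − 7.05041 = 5.49284.
SD(X) = √5.49284 = 2.34368.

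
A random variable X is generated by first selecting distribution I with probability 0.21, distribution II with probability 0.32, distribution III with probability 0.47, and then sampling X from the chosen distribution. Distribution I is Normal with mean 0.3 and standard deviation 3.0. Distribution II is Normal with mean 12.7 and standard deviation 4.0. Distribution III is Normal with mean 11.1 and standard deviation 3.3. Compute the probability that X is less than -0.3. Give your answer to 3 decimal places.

Conditional on each component, P(X < -0.3): I: 0.42074; II: 0.000577025; III: 0.000275611.
By total probability, P(X < -0.3) = 0.21·0.42074 + 0.32·0.000577025 + 0.47·0.000275611 = 0.0886696.

0.089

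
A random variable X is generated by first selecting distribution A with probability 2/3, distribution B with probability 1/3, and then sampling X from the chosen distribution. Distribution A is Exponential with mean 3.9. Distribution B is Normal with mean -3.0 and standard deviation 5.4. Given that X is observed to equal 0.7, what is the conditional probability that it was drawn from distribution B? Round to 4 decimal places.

Likelihoods f(0.7 | ·): A: 0.214282; B: 0.0584212.
Posterior ∝ prior × likelihood. Numerator for B: 0.333333·0.0584212 = 0.0194737.
Normalizing constant: 0.666667·0.214282 + 0.333333·0.0584212 = 0.162328.
P(B | observation) = 0.0194737 / 0.162328 = 0.119965.

0.1200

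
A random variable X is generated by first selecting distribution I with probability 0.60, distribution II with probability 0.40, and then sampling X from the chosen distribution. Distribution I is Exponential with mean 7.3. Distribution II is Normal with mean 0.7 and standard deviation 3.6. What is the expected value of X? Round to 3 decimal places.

Component means — I: 7.3; II: 0.7.
E[X] = 0.6·7.3 + 0.4·0.7 = 4.66.

4.660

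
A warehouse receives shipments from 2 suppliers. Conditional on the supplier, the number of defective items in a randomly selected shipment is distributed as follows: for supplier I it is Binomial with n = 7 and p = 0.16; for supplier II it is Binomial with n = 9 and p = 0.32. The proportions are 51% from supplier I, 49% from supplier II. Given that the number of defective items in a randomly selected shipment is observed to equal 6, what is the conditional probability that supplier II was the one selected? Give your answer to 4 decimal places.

0.9964

Likelihoods P(X=6 | ·): I: 9.865e-05; II: 0.02836.
Posterior ∝ prior × likelihood. Numerator for II: 0.49·0.02836 = 0.0138964.
Normalizing constant: 0.51·9.865e-05 + 0.49·0.02836 = 0.0139467.
P(II | observation) = 0.0138964 / 0.0139467 = 0.996393.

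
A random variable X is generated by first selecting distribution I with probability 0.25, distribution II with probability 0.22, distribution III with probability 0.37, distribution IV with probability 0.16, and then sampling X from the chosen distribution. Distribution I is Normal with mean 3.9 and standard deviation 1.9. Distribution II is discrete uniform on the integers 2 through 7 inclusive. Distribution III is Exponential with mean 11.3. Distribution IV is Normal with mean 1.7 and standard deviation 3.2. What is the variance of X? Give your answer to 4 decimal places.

Per component, I: μ=3.9, E[X²]=18.82; II: μ=4.5, E[X²]=23.1667; III: μ=11.3, E[X²]=255.38; IV: μ=1.7, E[X²]=13.13.
E[X] = 0.25·3.9 + 0.22·4.5 + 0.37·11.3 + 0.16·1.7 = 6.418.
E[X²] = 0.25·18.82 + 0.22·23.1667 + 0.37·255.38 + 0.16·13.13 = 106.393.
Var(X) = E[X²] − (E[X])² = 106.393 − 41.1907 = 65.2023.

65.2023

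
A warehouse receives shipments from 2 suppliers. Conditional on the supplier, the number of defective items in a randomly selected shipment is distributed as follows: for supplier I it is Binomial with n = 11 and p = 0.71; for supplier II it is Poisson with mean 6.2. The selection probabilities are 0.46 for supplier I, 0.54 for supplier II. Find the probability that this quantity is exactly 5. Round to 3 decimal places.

Conditional on each supplier, P(X = 5): I: 0.0495817; II: 0.154936.
By total probability, P(X = 5) = 0.46·0.0495817 + 0.54·0.154936 = 0.106473.

0.106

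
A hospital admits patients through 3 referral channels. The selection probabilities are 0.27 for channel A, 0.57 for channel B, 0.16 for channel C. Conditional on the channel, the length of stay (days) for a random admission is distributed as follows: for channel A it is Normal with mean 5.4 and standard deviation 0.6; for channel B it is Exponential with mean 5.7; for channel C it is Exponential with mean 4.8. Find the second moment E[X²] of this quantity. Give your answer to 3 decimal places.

For each component E[X²] = Var + (mean)², giving A: 29.52; B: 64.98; C: 46.08.
Overall E[X²] = 0.27·29.52 + 0.57·64.98 + 0.16·46.08 = 52.3818.

52.382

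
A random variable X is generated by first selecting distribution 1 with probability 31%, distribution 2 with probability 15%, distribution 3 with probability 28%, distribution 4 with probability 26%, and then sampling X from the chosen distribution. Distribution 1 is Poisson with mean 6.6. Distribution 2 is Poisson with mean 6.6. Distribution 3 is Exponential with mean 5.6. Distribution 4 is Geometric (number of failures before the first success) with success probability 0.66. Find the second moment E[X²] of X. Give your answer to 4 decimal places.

For each component E[X²] = Var + (mean)², giving 1: 50.16; 2: 50.16; 3: 62.72; 4: 1.04591.
Overall E[X²] = 0.31·50.16 + 0.15·50.16 + 0.28·62.72 + 0.26·1.04591 = 40.9071.

40.9071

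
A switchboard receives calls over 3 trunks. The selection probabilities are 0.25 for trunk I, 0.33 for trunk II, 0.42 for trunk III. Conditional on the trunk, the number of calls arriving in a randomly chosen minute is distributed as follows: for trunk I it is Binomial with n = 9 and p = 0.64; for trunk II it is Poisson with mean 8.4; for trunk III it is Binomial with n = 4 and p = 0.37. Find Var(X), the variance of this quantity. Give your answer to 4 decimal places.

12.8175

Per component, I: μ=5.76, E[X²]=35.2512; II: μ=8.4, E[X²]=78.96; III: μ=1.48, E[X²]=3.1228.
E[X] = 0.25·5.76 + 0.33·8.4 + 0.42·1.48 = 4.8336.
E[X²] = 0.25·35.2512 + 0.33·78.96 + 0.42·3.1228 = 36.1812.
Var(X) = E[X²] − (E[X])² = 36.1812 − 23.3637 = 12.8175.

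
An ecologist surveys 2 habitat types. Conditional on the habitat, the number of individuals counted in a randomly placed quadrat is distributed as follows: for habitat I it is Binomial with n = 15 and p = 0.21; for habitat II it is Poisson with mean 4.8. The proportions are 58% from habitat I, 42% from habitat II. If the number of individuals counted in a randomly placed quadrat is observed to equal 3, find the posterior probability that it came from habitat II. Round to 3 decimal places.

0.306

Likelihoods P(X=3 | ·): I: 0.248997; II: 0.151691.
Posterior ∝ prior × likelihood. Numerator for II: 0.42·0.151691 = 0.0637101.
Normalizing constant: 0.58·0.248997 + 0.42·0.151691 = 0.208128.
P(II | observation) = 0.0637101 / 0.208128 = 0.30611.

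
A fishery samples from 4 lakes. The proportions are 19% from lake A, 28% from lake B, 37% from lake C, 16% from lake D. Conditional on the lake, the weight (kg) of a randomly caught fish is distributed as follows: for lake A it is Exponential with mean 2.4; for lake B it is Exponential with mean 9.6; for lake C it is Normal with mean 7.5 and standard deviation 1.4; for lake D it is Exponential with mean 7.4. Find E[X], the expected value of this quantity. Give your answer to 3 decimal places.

7.103

Component means — A: 2.4; B: 9.6; C: 7.5; D: 7.4.
E[X] = 0.19·2.4 + 0.28·9.6 + 0.37·7.5 + 0.16·7.4 = 7.103.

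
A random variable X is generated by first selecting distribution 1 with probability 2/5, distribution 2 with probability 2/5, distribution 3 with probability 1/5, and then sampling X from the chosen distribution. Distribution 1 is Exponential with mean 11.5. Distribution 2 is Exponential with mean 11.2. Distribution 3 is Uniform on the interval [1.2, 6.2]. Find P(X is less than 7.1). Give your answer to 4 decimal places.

Conditional on each component, P(X < 7.1): 1: 0.46065; 2: 0.469496; 3: 1.
By total probability, P(X < 7.1) = 0.4·0.46065 + 0.4·0.469496 + 0.2·1 = 0.572059.

0.5721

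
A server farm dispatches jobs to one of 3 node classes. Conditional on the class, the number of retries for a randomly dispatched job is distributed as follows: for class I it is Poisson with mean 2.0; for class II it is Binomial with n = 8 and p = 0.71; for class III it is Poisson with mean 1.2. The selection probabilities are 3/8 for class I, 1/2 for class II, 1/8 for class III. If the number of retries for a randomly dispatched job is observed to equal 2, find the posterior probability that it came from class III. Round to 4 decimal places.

Likelihoods P(X=2 | ·): I: 0.270671; II: 0.00839581; III: 0.21686.
Posterior ∝ prior × likelihood. Numerator for III: 0.125·0.21686 = 0.0271075.
Normalizing constant: 0.375·0.270671 + 0.5·0.00839581 + 0.125·0.21686 = 0.132807.
P(III | observation) = 0.0271075 / 0.132807 = 0.204112.

0.2041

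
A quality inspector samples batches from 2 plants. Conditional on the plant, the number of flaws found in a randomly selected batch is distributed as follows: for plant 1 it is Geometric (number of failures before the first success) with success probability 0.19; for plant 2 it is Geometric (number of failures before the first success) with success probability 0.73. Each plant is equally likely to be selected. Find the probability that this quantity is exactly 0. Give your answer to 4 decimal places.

0.4600

Conditional on each plant, P(X = 0): 1: 0.19; 2: 0.73.
By total probability, P(X = 0) = 0.5·0.19 + 0.5·0.73 = 0.46.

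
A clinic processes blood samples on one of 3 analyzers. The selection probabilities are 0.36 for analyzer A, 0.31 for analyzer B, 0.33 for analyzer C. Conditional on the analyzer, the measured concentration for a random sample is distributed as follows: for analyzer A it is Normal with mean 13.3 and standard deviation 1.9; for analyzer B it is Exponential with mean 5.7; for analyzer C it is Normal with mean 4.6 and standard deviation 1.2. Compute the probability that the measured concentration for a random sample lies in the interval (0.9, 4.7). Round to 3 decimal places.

Conditional on each analyzer, P(0.9 < X < 4.7): A: 3.00101e-06; B: 0.415512; C: 0.532183.
By total probability, P(0.9 < X < 4.7) = 0.36·3.00101e-06 + 0.31·0.415512 + 0.33·0.532183 = 0.30443.

0.304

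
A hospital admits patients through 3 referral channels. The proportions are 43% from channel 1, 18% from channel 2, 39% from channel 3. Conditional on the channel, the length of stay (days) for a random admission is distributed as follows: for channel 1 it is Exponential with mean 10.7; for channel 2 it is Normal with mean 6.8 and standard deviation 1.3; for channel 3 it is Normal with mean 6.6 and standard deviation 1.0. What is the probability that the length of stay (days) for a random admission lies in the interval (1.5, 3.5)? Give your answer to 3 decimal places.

Conditional on each channel, P(1.5 < X < 3.5): 1: 0.148186; 2: 0.00554423; 3: 0.000967433.
By total probability, P(1.5 < X < 3.5) = 0.43·0.148186 + 0.18·0.00554423 + 0.39·0.000967433 = 0.0650953.

0.065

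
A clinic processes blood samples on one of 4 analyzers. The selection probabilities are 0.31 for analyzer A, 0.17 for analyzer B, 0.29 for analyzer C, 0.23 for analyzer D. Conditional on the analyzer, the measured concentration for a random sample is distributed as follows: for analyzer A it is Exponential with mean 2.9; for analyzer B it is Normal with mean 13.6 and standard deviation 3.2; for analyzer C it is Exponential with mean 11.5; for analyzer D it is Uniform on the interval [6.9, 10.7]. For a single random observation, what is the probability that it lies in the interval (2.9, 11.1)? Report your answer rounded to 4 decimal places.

0.4891

Conditional on each analyzer, P(2.9 < X < 11.1): A: 0.346117; B: 0.216914; C: 0.396209; D: 1.
By total probability, P(2.9 < X < 11.1) = 0.31·0.346117 + 0.17·0.216914 + 0.29·0.396209 + 0.23·1 = 0.489073.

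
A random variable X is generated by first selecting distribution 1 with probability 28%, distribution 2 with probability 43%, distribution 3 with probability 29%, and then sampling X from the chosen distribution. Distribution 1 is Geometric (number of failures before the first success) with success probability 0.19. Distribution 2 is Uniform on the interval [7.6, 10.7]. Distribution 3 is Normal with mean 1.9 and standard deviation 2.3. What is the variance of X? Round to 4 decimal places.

18.0443

Per component, 1: μ=4.26316, E[X²]=40.6122; 2: μ=9.15, E[X²]=84.5233; 3: μ=1.9, E[X²]=8.9.
E[X] = 0.28·4.26316 + 0.43·9.15 + 0.29·1.9 = 5.67918.
E[X²] = 0.28·40.6122 + 0.43·84.5233 + 0.29·8.9 = 50.2974.
Var(X) = E[X²] − (E[X])² = 50.2974 − 32.2531 = 18.0443.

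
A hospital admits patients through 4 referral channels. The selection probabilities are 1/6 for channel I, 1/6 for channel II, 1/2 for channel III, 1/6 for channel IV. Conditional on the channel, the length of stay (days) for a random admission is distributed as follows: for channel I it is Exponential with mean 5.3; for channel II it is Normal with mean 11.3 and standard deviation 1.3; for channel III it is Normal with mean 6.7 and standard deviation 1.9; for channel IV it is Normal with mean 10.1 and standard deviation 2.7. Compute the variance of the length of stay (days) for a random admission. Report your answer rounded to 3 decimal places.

12.553

Per component, I: μ=5.3, E[X²]=56.18; II: μ=11.3, E[X²]=129.38; III: μ=6.7, E[X²]=48.5; IV: μ=10.1, E[X²]=109.3.
E[X] = 0.166667·5.3 + 0.166667·11.3 + 0.5·6.7 + 0.166667·10.1 = 7.8.
E[X²] = 0.166667·56.18 + 0.166667·129.38 + 0.5·48.5 + 0.166667·109.3 = 73.3933.
Var(X) = E[X²] − (E[X])² = 73.3933 − 60.84 = 12.5533.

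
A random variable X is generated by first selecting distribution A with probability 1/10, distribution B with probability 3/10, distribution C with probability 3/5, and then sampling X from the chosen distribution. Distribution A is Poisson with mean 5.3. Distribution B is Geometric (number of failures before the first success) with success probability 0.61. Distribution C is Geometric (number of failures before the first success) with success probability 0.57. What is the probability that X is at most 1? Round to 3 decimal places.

Conditional on each component, P(X ≤ 1): A: 0.031447; B: 0.8479; C: 0.8151.
By total probability, P(X ≤ 1) = 0.1·0.031447 + 0.3·0.8479 + 0.6·0.8151 = 0.746575.

0.747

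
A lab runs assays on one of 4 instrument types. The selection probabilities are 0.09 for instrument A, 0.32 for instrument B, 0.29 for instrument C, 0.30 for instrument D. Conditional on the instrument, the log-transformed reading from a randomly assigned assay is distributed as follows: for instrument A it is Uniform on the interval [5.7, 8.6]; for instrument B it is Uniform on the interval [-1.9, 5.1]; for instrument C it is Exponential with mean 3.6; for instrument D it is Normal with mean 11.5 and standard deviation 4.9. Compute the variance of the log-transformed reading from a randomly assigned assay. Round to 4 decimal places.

29.2679

Per component, A: μ=7.15, E[X²]=51.8233; B: μ=1.6, E[X²]=6.64333; C: μ=3.6, E[X²]=25.92; D: μ=11.5, E[X²]=156.26.
E[X] = 0.09·7.15 + 0.32·1.6 + 0.29·3.6 + 0.3·11.5 = 5.6495.
E[X²] = 0.09·51.8233 + 0.32·6.64333 + 0.29·25.92 + 0.3·156.26 = 61.1848.
Var(X) = E[X²] − (E[X])² = 61.1848 − 31.9169 = 29.2679.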